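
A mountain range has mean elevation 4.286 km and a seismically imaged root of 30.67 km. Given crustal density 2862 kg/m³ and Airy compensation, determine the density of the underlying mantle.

3260 kg/m³

Airy balance: ρ_c h = (ρ_m − ρ_c) r → ρ_m = ρ_c (1 + h/r).
ρ_m = 2862 × (1 + 4.286 km/30.67 km) = 3260 kg/m³.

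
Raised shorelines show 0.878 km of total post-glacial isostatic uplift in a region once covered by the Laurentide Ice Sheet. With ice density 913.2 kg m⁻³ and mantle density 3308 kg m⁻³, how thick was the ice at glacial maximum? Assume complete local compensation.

u = t ρ_ice/ρ_m → t = u ρ_m/ρ_ice = 0.878 km × 3308/913.2 = 3.18 km.

3.18 km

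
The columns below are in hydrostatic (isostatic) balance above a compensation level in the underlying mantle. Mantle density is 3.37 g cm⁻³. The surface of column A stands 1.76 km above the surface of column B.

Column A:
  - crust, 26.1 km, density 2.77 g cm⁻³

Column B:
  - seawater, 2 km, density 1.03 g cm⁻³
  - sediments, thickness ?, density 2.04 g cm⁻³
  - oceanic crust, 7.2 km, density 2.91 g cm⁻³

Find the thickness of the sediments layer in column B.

1.31 km

Take the compensation level at the base of the deeper column (depth z_c below the surface of column A) and equate Σ ρ_i t_i down to z_c; mantle fills any gap and the z_c terms cancel.
Column A: 26.1×2.77 + (z_c − 26.1)×3.37
Column B: 1.76×0 + 2×1.03 + x×2.04 + 7.2×2.91 + (z_c − 1.76 − 9.2 − x)×3.37
The z_c×3.37 term appears on both sides and cancels. Collect the known terms of each column as K = Σ(ρt)_known − 3.37 × (depth of known layers): K_A = 72.297 − 3.37×26.1 = −15.66; K_B = 23.012 − 3.37×(1.76 + 9.2) = −13.9232.
Balance: K_A = K_B − x×(3.37 − 2.04), so x = (K_B − K_A)/(3.37 − 2.04) = 1.7368/1.33 = 1.31 km.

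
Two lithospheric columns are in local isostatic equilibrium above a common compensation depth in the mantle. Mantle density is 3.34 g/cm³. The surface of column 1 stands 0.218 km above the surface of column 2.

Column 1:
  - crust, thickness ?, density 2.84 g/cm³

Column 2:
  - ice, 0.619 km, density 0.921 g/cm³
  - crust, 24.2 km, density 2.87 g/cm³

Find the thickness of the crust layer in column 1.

27.2 km

Take the compensation level at the base of the deeper column (depth z_c below the surface of column 1) and equate Σ ρ_i t_i down to z_c; mantle fills any gap and the z_c terms cancel.
Column 1: x×2.84 + (z_c − 0 − x)×3.34
Column 2: 0.218×0 + 0.619×0.921 + 24.2×2.87 + (z_c − 0.218 − 24.819)×3.34
The z_c×3.34 term appears on both sides and cancels. Collect the known terms of each column as K = Σ(ρt)_known − 3.34 × (depth of known layers): K_1 = 0 − 3.34×0 = 0; K_2 = 70.024099 − 3.34×(0.218 + 24.819) = −13.599481.
Balance: K_1 − x×(3.34 − 2.84) = K_2, so x = (K_1 − K_2)/(3.34 − 2.84) = 13.5995/0.5 = 27.2 km.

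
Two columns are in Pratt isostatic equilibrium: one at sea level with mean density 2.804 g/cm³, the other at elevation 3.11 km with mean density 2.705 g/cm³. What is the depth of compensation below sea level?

85 km

ρ_ref D = ρ (D + h) → D (ρ_ref − ρ) = ρ h.
D = ρ h/(ρ_ref − ρ) = 2.705 × 3.11 km/(2.804 − 2.705) = 85 km.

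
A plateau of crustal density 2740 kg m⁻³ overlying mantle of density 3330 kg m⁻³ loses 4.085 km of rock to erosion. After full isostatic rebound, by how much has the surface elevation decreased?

Rebound u = e ρ_c/ρ_m = 4.085 km × 2740/3330 = 3.361 km.
Net surface drop = e − u = 4.085 km − 3.361 km = e (ρ_m − ρ_c)/ρ_m = 0.724 km.

0.724 km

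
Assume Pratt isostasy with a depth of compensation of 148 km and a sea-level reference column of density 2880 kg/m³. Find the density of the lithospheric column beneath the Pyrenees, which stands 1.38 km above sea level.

2850 kg/m³

Pratt balance: ρ_ref D = ρ (D + h).
ρ = ρ_ref D/(D + h) = 2880 × 148 km/(148 km + 1.38 km) = 2850 kg/m³.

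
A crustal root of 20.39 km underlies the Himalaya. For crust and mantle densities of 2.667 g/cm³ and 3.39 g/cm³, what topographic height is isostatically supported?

5.53 km

In Airy isostatic equilibrium: ρ_c h = (ρ_m − ρ_c) r.
h = r (ρ_m − ρ_c) / ρ_c = 20.39 km × (3.39 − 2.667) / 2.667 = 5.53 km.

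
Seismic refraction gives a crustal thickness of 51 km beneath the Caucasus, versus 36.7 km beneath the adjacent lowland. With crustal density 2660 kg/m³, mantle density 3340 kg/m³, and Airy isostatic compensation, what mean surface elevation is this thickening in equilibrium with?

2.91 km

Excess crust Δ = 51 km − 36.7 km = 14.3 km, split between elevation h and root r with h + r = Δ.
Airy balance ρ_c h = (ρ_m − ρ_c) r gives r = h ρ_c/(ρ_m − ρ_c), so h (1 + ρ_c/(ρ_m − ρ_c)) = Δ, i.e. h = Δ (ρ_m − ρ_c)/ρ_m.
h = 14.3 km × 680/3340 = 2.91 km.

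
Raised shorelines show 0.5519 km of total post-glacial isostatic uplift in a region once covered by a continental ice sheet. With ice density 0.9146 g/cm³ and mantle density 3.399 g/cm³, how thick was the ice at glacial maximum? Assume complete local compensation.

2.05 km

u = t ρ_ice/ρ_m → t = u ρ_m/ρ_ice = 0.5519 km × 3.399/0.9146 = 2.05 km.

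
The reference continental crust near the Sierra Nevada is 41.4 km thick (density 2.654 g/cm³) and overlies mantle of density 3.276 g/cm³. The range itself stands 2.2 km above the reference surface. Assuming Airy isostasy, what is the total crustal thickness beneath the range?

Root depth r = h ρ_c / (ρ_m − ρ_c) = 2.2 km × 2.654 / 0.622 = 9.387 km.
Total thickness = T + h + r = 41.4 km + 2.2 km + 9.387 km = 53 km.

53 km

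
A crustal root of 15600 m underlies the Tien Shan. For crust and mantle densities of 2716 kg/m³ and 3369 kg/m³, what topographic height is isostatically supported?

For local isostatic compensation: ρ_c h = (ρ_m − ρ_c) r.
h = r (ρ_m − ρ_c) / ρ_c = 15600 m × (3369 − 2716) / 2716 = 3750 m.

3750 m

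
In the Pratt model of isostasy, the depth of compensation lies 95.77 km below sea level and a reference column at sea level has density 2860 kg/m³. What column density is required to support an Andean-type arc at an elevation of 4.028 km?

Pratt balance: ρ_ref D = ρ (D + h).
ρ = ρ_ref D/(D + h) = 2860 × 95.77 km/(95.77 km + 4.028 km) = 2740 kg/m³.

2740 kg/m³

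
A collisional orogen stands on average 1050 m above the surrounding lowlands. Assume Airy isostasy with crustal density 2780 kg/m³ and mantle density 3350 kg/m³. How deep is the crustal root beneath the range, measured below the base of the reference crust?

For local isostatic compensation: the weight of the topography is balanced by the buoyancy of the root, ρ_c h = (ρ_m − ρ_c) r.
r = h · ρ_c / (ρ_m − ρ_c) = 1050 m × 2780 / (3350 − 2780) = 5120 m.

5120 m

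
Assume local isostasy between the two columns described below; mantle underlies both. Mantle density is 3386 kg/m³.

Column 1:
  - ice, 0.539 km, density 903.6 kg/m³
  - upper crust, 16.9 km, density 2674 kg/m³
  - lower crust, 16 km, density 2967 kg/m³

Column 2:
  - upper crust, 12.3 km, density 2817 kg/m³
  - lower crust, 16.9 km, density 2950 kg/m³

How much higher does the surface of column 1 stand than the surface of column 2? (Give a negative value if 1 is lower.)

For any compensation level in the mantle, the mantle terms cancel and isostasy reduces to e = (Σt_1 − Σt_2) − (Σ(ρt)_1 − Σ(ρt)_2) / ρ_m.
Σt_1 = 33.439 km; Σt_2 = 29.2 km; Σ(ρt)_1 = 93149.6404; Σ(ρt)_2 = 84504.1 (in km·kg/m³).
e = (33.439 − 29.2) − (93149.6404 − 84504.1) / 3386 = 1.69 km.

1.69 km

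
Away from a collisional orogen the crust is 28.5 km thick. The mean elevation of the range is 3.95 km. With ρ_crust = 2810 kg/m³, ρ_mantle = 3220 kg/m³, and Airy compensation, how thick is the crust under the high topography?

Root depth r = h ρ_c / (ρ_m − ρ_c) = 3.95 km × 2810 / 410 = 27.07 km.
Total thickness = T + h + r = 28.5 km + 3.95 km + 27.07 km = 59.5 km.

59.5 km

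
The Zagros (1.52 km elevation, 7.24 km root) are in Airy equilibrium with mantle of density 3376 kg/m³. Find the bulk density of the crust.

ρ_c h = (ρ_m − ρ_c) r → ρ_c (h + r) = ρ_m r → ρ_c = ρ_m r / (h + r).
ρ_c = 3376 × 7.24 km / (1.52 km + 7.24 km) = 2790 kg/m³.

2790 kg/m³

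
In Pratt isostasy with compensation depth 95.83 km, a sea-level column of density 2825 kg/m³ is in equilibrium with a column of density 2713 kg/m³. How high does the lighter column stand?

ρ_ref D = ρ (D + h) → h = D (ρ_ref − ρ)/ρ.
h = 95.83 km × (2825 − 2713)/2713 = 3.96 km.

3.96 km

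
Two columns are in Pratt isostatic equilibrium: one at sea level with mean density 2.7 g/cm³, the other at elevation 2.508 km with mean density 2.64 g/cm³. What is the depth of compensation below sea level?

ρ_ref D = ρ (D + h) → D (ρ_ref − ρ) = ρ h.
D = ρ h/(ρ_ref − ρ) = 2.64 × 2.508 km/(2.7 − 2.64) = 110 km.

110 km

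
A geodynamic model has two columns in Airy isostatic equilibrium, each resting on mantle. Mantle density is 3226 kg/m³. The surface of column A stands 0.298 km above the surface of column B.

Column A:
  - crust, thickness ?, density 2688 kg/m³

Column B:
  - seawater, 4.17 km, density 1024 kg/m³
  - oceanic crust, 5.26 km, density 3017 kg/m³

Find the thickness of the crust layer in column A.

20.9 km

Take the compensation level at the base of the deeper column (depth z_c below the surface of column A) and equate Σ ρ_i t_i down to z_c; mantle fills any gap and the z_c terms cancel.
Column A: x×2688 + (z_c − 0 − x)×3226
Column B: 0.298×0 + 4.17×1024 + 5.26×3017 + (z_c − 0.298 − 9.43)×3226
The z_c×3226 term appears on both sides and cancels. Collect the known terms of each column as K = Σ(ρt)_known − 3226 × (depth of known layers): K_A = 0 − 3226×0 = 0; K_B = 20139.5 − 3226×(0.298 + 9.43) = −11243.028.
Balance: K_A − x×(3226 − 2688) = K_B, so x = (K_A − K_B)/(3226 − 2688) = 11243/538 = 20.9 km.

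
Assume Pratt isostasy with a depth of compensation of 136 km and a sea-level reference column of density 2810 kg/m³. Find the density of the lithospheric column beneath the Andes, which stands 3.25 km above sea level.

Pratt balance: ρ_ref D = ρ (D + h).
ρ = ρ_ref D/(D + h) = 2810 × 136 km/(136 km + 3.25 km) = 2740 kg/m³.

2740 kg/m³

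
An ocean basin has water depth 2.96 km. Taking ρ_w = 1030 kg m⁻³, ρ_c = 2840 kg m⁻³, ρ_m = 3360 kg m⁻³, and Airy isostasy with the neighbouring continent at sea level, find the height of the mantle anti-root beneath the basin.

10.3 km

Balancing pressure at the compensation depth: replacing crust with seawater at the top is compensated by replacing crust with mantle at the base: d (ρ_c − ρ_w) = a (ρ_m − ρ_c).
a = d (ρ_c − ρ_w)/(ρ_m − ρ_c) = 2.96 km × 1810/520 = 10.3 km.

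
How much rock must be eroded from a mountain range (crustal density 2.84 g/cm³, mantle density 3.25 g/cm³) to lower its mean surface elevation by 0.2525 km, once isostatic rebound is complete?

2 km

Net drop Δ = e − u = e − e ρ_c/ρ_m = e (ρ_m − ρ_c)/ρ_m.
e = Δ ρ_m/(ρ_m − ρ_c) = 0.2525 km × 3.25/0.41 = 2 km.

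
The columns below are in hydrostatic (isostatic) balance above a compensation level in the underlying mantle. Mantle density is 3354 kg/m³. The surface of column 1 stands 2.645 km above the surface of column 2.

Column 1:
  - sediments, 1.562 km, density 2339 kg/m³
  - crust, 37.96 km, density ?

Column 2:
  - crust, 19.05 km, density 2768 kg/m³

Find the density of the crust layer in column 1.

Take the compensation level at the base of the deeper column (depth z_c below the surface of column 1) and equate Σ ρ_i t_i down to z_c; mantle fills any gap and the z_c terms cancel.
Column 1: 1.562×2339 + 37.96×ρ + (z_c − 39.522)×3354
Column 2: 2.645×0 + 19.05×2768 + (z_c − 2.645 − 19.05)×3354
The z_c×3354 term appears on both sides and cancels. Collect the known terms of each column as K = Σ(ρt)_known − 3354 × (depth of known layers): K_1 = 3653.518 − 3354×39.522 = −128903.27; K_2 = 52730.4 − 3354×(2.645 + 19.05) = −20034.63.
Balance: K_1 + 37.96×ρ = K_2, so ρ = (K_2 − K_1)/37.96 = 108869/37.96 = 2870 kg/m³.

2870 kg/m³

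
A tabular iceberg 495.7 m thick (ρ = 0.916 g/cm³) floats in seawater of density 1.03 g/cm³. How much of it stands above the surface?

54.9 m

Floating equilibrium: submerged depth d = t ρ_obj/ρ_fluid = 495.7 m × 0.916/1.03 = 440.8 m.
Freeboard = t − d = 495.7 m − 440.8 m = 54.9 m.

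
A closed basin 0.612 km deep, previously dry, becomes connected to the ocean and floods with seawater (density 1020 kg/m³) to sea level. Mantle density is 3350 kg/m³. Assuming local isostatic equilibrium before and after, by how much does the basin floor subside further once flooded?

0.268 km

After flooding the water column is d + s deep. Its weight must equal the weight of mantle displaced by the extra subsidence s: (d + s) ρ_w = s ρ_m.
s = d ρ_w / (ρ_m − ρ_w) = 0.612 km × 1020/(3350 − 1020) = 0.268 km.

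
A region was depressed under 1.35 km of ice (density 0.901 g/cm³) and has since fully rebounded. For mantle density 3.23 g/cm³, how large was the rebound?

0.377 km

Removing the load lets mantle flow back in; uplift u satisfies ρ_ice t = ρ_m u.
u = t ρ_ice/ρ_m = 1.35 km × 0.901/3.23 = 0.377 km.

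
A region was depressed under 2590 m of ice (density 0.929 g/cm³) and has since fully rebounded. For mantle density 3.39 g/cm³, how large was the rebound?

Removing the load lets mantle flow back in; uplift u satisfies ρ_ice t = ρ_m u.
u = t ρ_ice/ρ_m = 2590 m × 0.929/3.39 = 710 m.

710 m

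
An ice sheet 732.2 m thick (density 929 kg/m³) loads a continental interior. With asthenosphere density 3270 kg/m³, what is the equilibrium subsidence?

208 m

Equating mass per unit area of the two columns: the ice load ρ_ice t is balanced by mantle displaced below, ρ_m s.
s = t ρ_ice / ρ_m = 732.2 m × 929/3270 = 208 m.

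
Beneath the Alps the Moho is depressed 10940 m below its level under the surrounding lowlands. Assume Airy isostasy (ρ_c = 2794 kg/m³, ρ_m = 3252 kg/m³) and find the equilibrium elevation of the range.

1790 m

For local isostatic compensation: ρ_c h = (ρ_m − ρ_c) r.
h = r (ρ_m − ρ_c) / ρ_c = 10940 m × (3252 − 2794) / 2794 = 1790 m.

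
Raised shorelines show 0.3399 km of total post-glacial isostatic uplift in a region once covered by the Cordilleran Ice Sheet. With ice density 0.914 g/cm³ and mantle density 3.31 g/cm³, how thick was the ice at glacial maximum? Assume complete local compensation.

u = t ρ_ice/ρ_m → t = u ρ_m/ρ_ice = 0.3399 km × 3.31/0.914 = 1.23 km.

1.23 km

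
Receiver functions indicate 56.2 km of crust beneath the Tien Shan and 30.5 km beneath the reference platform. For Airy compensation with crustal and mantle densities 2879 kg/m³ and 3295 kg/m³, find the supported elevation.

3.24 km

Excess crust Δ = 56.2 km − 30.5 km = 25.7 km, split between elevation h and root r with h + r = Δ.
Airy balance ρ_c h = (ρ_m − ρ_c) r gives r = h ρ_c/(ρ_m − ρ_c), so h (1 + ρ_c/(ρ_m − ρ_c)) = Δ, i.e. h = Δ (ρ_m − ρ_c)/ρ_m.
h = 25.7 km × 416/3295 = 3.24 km.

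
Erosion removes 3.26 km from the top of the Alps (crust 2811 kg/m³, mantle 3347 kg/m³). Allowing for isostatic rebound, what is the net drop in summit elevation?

0.522 km

Rebound u = e ρ_c/ρ_m = 3.26 km × 2811/3347 = 2.738 km.
Net surface drop = e − u = 3.26 km − 2.738 km = e (ρ_m − ρ_c)/ρ_m = 0.522 km.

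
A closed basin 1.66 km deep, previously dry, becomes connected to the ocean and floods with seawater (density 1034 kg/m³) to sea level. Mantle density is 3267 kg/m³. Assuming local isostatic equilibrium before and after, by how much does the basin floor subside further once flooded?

0.769 km

After flooding the water column is d + s deep. Its weight must equal the weight of mantle displaced by the extra subsidence s: (d + s) ρ_w = s ρ_m.
s = d ρ_w / (ρ_m − ρ_w) = 1.66 km × 1034/(3267 − 1034) = 0.769 km.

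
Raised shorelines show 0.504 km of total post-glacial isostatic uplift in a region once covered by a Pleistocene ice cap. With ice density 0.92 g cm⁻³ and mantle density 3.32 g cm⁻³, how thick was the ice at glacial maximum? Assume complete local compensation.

u = t ρ_ice/ρ_m → t = u ρ_m/ρ_ice = 0.504 km × 3.32/0.92 = 1.82 km.

1.82 km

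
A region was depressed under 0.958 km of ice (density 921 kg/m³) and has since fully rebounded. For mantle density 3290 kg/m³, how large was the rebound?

Removing the load lets mantle flow back in; uplift u satisfies ρ_ice t = ρ_m u.
u = t ρ_ice/ρ_m = 0.958 km × 921/3290 = 0.268 km.

0.268 km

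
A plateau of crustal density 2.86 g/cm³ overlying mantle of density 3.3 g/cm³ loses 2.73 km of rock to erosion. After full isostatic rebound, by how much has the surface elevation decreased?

Rebound u = e ρ_c/ρ_m = 2.73 km × 2.86/3.3 = 2.366 km.
Net surface drop = e − u = 2.73 km − 2.366 km = e (ρ_m − ρ_c)/ρ_m = 0.364 km.

0.364 km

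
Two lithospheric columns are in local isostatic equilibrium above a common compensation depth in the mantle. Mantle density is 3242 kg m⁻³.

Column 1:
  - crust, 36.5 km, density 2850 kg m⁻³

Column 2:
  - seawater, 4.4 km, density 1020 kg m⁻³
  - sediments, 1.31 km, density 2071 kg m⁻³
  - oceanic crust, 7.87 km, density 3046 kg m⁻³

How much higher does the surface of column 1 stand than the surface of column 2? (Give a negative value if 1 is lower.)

For any compensation level in the mantle, the mantle terms cancel and isostasy reduces to e = (Σt_1 − Σt_2) − (Σ(ρt)_1 − Σ(ρt)_2) / ρ_m.
Σt_1 = 36.5 km; Σt_2 = 13.58 km; Σ(ρt)_1 = 104025; Σ(ρt)_2 = 31173.03 (in km·kg m⁻³).
e = (36.5 − 13.58) − (104025 − 31173.03) / 3242 = 0.449 km.

0.449 km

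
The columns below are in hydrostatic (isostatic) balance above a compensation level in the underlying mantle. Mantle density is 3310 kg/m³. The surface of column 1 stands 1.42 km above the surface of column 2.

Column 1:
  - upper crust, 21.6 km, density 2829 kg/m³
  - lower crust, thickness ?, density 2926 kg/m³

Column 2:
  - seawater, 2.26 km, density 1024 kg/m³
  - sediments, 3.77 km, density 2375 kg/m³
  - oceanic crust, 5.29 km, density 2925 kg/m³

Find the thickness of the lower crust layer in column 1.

Take the compensation level at the base of the deeper column (depth z_c below the surface of column 1) and equate Σ ρ_i t_i down to z_c; mantle fills any gap and the z_c terms cancel.
Column 1: 21.6×2829 + x×2926 + (z_c − 21.6 − x)×3310
Column 2: 1.42×0 + 2.26×1024 + 3.77×2375 + 5.29×2925 + (z_c − 1.42 − 11.32)×3310
The z_c×3310 term appears on both sides and cancels. Collect the known terms of each column as K = Σ(ρt)_known − 3310 × (depth of known layers): K_1 = 61106.4 − 3310×21.6 = −10389.6; K_2 = 26741.24 − 3310×(1.42 + 11.32) = −15428.16.
Balance: K_1 − x×(3310 − 2926) = K_2, so x = (K_1 − K_2)/(3310 − 2926) = 5038.56/384 = 13.1 km.

13.1 km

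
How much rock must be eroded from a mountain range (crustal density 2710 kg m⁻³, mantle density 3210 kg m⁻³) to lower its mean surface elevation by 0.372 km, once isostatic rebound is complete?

2.39 km

Net drop Δ = e − u = e − e ρ_c/ρ_m = e (ρ_m − ρ_c)/ρ_m.
e = Δ ρ_m/(ρ_m − ρ_c) = 0.372 km × 3210/500 = 2.39 km.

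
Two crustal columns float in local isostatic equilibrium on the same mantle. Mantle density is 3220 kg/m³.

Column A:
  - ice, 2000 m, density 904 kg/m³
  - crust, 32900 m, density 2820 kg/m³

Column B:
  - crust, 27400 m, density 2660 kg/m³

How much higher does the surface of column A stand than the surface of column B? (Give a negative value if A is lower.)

760 m

For any compensation level in the mantle, the mantle terms cancel and isostasy reduces to e = (Σt_A − Σt_B) − (Σ(ρt)_A − Σ(ρt)_B) / ρ_m.
Σt_A = 34900 m; Σt_B = 27400 m; Σ(ρt)_A = 94586000; Σ(ρt)_B = 72884000 (in m·kg/m³).
e = (34900 − 27400) − (94586000 − 72884000) / 3220 = 760 m.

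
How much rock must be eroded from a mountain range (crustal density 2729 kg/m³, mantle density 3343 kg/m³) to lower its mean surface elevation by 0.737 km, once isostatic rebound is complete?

Net drop Δ = e − u = e − e ρ_c/ρ_m = e (ρ_m − ρ_c)/ρ_m.
e = Δ ρ_m/(ρ_m − ρ_c) = 0.737 km × 3343/614 = 4.01 km.

4.01 km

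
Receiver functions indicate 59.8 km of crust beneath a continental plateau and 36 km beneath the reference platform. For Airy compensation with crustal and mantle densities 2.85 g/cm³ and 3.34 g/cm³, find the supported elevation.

Excess crust Δ = 59.8 km − 36 km = 23.8 km, split between elevation h and root r with h + r = Δ.
Airy balance ρ_c h = (ρ_m − ρ_c) r gives r = h ρ_c/(ρ_m − ρ_c), so h (1 + ρ_c/(ρ_m − ρ_c)) = Δ, i.e. h = Δ (ρ_m − ρ_c)/ρ_m.
h = 23.8 km × 0.49/3.34 = 3.49 km.

3.49 km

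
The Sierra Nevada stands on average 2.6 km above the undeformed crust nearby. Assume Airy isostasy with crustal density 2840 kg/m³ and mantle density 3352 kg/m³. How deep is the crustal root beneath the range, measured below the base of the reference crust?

14.4 km

In Airy isostatic equilibrium: the weight of the topography is balanced by the buoyancy of the root, ρ_c h = (ρ_m − ρ_c) r.
r = h · ρ_c / (ρ_m − ρ_c) = 2.6 km × 2840 / (3352 − 2840) = 14.4 km.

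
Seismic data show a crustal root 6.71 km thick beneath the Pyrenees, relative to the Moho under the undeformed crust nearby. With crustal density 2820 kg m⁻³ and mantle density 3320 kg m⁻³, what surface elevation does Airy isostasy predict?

1.19 km

In Airy isostatic equilibrium: ρ_c h = (ρ_m − ρ_c) r.
h = r (ρ_m − ρ_c) / ρ_c = 6.71 km × (3320 − 2820) / 2820 = 1.19 km.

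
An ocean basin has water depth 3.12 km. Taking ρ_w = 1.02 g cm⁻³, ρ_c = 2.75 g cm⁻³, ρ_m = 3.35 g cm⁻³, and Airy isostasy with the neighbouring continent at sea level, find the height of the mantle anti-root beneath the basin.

9 km

Equating mass per unit area of the two columns: replacing crust with seawater at the top is compensated by replacing crust with mantle at the base: d (ρ_c − ρ_w) = a (ρ_m − ρ_c).
a = d (ρ_c − ρ_w)/(ρ_m − ρ_c) = 3.12 km × 1.73/0.6 = 9 km.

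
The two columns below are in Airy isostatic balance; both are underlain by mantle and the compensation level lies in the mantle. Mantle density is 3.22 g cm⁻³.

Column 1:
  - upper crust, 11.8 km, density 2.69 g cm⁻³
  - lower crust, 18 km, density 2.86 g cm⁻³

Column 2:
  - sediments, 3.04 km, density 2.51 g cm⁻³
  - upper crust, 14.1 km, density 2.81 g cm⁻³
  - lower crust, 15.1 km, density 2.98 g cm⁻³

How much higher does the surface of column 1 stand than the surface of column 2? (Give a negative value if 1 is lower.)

For any compensation level in the mantle, the mantle terms cancel and isostasy reduces to e = (Σt_1 − Σt_2) − (Σ(ρt)_1 − Σ(ρt)_2) / ρ_m.
Σt_1 = 29.8 km; Σt_2 = 32.24 km; Σ(ρt)_1 = 83.222; Σ(ρt)_2 = 92.2494 (in km·g cm⁻³).
e = (29.8 − 32.24) − (83.222 − 92.2494) / 3.22 = 0.364 km.

0.364 km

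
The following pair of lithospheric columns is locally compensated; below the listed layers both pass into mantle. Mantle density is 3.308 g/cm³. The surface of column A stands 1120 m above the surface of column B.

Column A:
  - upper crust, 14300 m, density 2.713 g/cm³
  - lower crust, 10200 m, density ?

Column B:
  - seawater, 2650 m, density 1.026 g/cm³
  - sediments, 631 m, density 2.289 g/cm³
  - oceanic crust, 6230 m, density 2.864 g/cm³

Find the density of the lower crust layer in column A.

Take the compensation level at the base of the deeper column (depth z_c below the surface of column A) and equate Σ ρ_i t_i down to z_c; mantle fills any gap and the z_c terms cancel.
Column A: 14300×2.713 + 10200×ρ + (z_c − 24500)×3.308
Column B: 1120×0 + 2650×1.026 + 631×2.289 + 6230×2.864 + (z_c − 1120 − 9511)×3.308
The z_c×3.308 term appears on both sides and cancels. Collect the known terms of each column as K = Σ(ρt)_known − 3.308 × (depth of known layers): K_A = 38795.9 − 3.308×24500 = −42250.1; K_B = 22005.979 − 3.308×(1120 + 9511) = −13161.369.
Balance: K_A + 10200×ρ = K_B, so ρ = (K_B − K_A)/10200 = 29088.7/10200 = 2.85 g/cm³.

2.85 g/cm³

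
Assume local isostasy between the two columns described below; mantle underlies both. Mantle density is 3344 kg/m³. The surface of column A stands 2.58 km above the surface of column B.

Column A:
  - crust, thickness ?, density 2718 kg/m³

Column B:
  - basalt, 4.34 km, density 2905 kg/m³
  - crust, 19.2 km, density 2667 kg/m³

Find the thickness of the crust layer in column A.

37.6 km

Take the compensation level at the base of the deeper column (depth z_c below the surface of column A) and equate Σ ρ_i t_i down to z_c; mantle fills any gap and the z_c terms cancel.
Column A: x×2718 + (z_c − 0 − x)×3344
Column B: 2.58×0 + 4.34×2905 + 19.2×2667 + (z_c − 2.58 − 23.54)×3344
The z_c×3344 term appears on both sides and cancels. Collect the known terms of each column as K = Σ(ρt)_known − 3344 × (depth of known layers): K_A = 0 − 3344×0 = 0; K_B = 63814.1 − 3344×(2.58 + 23.54) = −23531.18.
Balance: K_A − x×(3344 − 2718) = K_B, so x = (K_A − K_B)/(3344 − 2718) = 23531.2/626 = 37.6 km.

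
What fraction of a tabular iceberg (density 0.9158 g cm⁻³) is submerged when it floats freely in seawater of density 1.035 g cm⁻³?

Submerged fraction = ρ_obj/ρ_fluid = 0.9158/1.035 = 0.885.

0.885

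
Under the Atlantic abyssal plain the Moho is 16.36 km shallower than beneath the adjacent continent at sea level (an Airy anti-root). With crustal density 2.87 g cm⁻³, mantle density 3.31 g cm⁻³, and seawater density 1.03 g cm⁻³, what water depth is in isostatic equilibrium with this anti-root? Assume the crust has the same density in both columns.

Replacing a thickness d of crust by seawater at the top must be balanced by replacing crust with mantle at the base: d (ρ_c − ρ_w) = a (ρ_m − ρ_c).
d = a (ρ_m − ρ_c)/(ρ_c − ρ_w) = 16.36 km × 0.44/1.84 = 3.91 km.

3.91 km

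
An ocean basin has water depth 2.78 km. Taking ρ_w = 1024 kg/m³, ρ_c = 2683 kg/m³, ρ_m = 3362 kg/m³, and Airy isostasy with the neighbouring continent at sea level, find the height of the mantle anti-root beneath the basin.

Isostatic balance requires: replacing crust with seawater at the top is compensated by replacing crust with mantle at the base: d (ρ_c − ρ_w) = a (ρ_m − ρ_c).
a = d (ρ_c − ρ_w)/(ρ_m − ρ_c) = 2.78 km × 1659/679 = 6.79 km.

6.79 km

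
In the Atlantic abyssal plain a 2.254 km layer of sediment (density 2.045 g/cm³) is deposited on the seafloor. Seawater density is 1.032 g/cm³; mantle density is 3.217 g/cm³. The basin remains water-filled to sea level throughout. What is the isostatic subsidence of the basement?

Submarine loading: the sediment displaces seawater, and the subsidence is in turn flooded, so s (ρ_m − ρ_w) = t (ρ_sed − ρ_w).
s = 2.254 km × (2.045 − 1.032) / (3.217 − 1.032) = 1.04 km.

1.04 km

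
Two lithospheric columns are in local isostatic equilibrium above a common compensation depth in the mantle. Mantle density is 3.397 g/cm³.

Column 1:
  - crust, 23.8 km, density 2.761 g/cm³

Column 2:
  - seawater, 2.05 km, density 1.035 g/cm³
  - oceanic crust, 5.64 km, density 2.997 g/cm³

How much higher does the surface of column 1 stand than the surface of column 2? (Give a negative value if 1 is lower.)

For any compensation level in the mantle, the mantle terms cancel and isostasy reduces to e = (Σt_1 − Σt_2) − (Σ(ρt)_1 − Σ(ρt)_2) / ρ_m.
Σt_1 = 23.8 km; Σt_2 = 7.69 km; Σ(ρt)_1 = 65.7118; Σ(ρt)_2 = 19.02483 (in km·g/cm³).
e = (23.8 − 7.69) − (65.7118 − 19.02483) / 3.397 = 2.37 km.

2.37 km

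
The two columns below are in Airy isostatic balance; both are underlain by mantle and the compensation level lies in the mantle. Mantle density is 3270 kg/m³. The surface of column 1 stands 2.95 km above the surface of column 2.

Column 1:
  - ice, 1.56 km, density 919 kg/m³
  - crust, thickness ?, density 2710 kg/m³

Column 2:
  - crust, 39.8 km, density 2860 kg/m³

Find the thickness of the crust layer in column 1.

Take the compensation level at the base of the deeper column (depth z_c below the surface of column 1) and equate Σ ρ_i t_i down to z_c; mantle fills any gap and the z_c terms cancel.
Column 1: 1.56×919 + x×2710 + (z_c − 1.56 − x)×3270
Column 2: 2.95×0 + 39.8×2860 + (z_c − 2.95 − 39.8)×3270
The z_c×3270 term appears on both sides and cancels. Collect the known terms of each column as K = Σ(ρt)_known − 3270 × (depth of known layers): K_1 = 1433.64 − 3270×1.56 = −3667.56; K_2 = 113828 − 3270×(2.95 + 39.8) = −25964.5.
Balance: K_1 − x×(3270 − 2710) = K_2, so x = (K_1 − K_2)/(3270 − 2710) = 22296.9/560 = 39.8 km.

39.8 km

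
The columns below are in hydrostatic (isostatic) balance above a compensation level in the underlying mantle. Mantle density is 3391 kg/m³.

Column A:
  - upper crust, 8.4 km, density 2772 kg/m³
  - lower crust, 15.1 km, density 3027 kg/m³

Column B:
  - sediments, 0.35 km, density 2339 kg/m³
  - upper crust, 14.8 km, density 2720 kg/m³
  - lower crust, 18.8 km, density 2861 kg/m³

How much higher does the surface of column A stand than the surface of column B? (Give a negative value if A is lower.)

−2.82 km

For any compensation level in the mantle, the mantle terms cancel and isostasy reduces to e = (Σt_A − Σt_B) − (Σ(ρt)_A − Σ(ρt)_B) / ρ_m.
Σt_A = 23.5 km; Σt_B = 33.95 km; Σ(ρt)_A = 68992.5; Σ(ρt)_B = 94861.45 (in km·kg/m³).
e = (23.5 − 33.95) − (68992.5 − 94861.45) / 3391 = −2.82 km.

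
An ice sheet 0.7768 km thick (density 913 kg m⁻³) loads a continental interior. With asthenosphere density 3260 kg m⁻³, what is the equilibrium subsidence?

Balancing pressure at the compensation depth: the ice load ρ_ice t is balanced by mantle displaced below, ρ_m s.
s = t ρ_ice / ρ_m = 0.7768 km × 913/3260 = 0.218 km.

0.218 km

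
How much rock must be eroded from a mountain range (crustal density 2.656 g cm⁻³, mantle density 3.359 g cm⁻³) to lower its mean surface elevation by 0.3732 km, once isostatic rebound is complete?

1.78 km

Net drop Δ = e − u = e − e ρ_c/ρ_m = e (ρ_m − ρ_c)/ρ_m.
e = Δ ρ_m/(ρ_m − ρ_c) = 0.3732 km × 3.359/0.703 = 1.78 km.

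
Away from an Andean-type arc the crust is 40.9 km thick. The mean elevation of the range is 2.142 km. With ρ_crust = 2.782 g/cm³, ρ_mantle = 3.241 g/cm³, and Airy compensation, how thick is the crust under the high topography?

Root depth r = h ρ_c / (ρ_m − ρ_c) = 2.142 km × 2.782 / 0.459 = 12.98 km.
Total thickness = T + h + r = 40.9 km + 2.142 km + 12.98 km = 56 km.

56 km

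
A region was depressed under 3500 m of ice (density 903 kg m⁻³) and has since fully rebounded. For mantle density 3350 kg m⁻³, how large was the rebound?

943 m

Removing the load lets mantle flow back in; uplift u satisfies ρ_ice t = ρ_m u.
u = t ρ_ice/ρ_m = 3500 m × 903/3350 = 943 m.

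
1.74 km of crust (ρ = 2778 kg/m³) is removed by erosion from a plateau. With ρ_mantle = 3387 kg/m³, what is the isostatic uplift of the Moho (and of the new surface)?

1.43 km

Unloading: uplift u = e ρ_c/ρ_m = 1.74 km × 2778/3387 = 1.43 km.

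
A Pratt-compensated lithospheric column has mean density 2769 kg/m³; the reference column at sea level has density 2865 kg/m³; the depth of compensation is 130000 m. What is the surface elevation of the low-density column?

4510 m

ρ_ref D = ρ (D + h) → h = D (ρ_ref − ρ)/ρ.
h = 130000 m × (2865 − 2769)/2769 = 4510 m.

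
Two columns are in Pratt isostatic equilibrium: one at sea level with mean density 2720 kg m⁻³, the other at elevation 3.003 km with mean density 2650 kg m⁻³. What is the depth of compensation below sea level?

114 km

ρ_ref D = ρ (D + h) → D (ρ_ref − ρ) = ρ h.
D = ρ h/(ρ_ref − ρ) = 2650 × 3.003 km/(2720 − 2650) = 114 km.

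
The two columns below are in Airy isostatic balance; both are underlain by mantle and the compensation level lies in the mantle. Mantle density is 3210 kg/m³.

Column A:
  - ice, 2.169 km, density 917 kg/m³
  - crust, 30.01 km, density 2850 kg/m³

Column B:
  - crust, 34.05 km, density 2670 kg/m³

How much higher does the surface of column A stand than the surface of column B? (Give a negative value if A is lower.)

−0.813 km

For any compensation level in the mantle, the mantle terms cancel and isostasy reduces to e = (Σt_A − Σt_B) − (Σ(ρt)_A − Σ(ρt)_B) / ρ_m.
Σt_A = 32.179 km; Σt_B = 34.05 km; Σ(ρt)_A = 87517.473; Σ(ρt)_B = 90913.5 (in km·kg/m³).
e = (32.179 − 34.05) − (87517.473 − 90913.5) / 3210 = −0.813 km.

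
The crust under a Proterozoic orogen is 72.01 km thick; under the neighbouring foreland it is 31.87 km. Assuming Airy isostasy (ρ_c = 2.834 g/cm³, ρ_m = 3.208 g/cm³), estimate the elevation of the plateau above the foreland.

Excess crust Δ = 72.01 km − 31.87 km = 40.14 km, split between elevation h and root r with h + r = Δ.
Airy balance ρ_c h = (ρ_m − ρ_c) r gives r = h ρ_c/(ρ_m − ρ_c), so h (1 + ρ_c/(ρ_m − ρ_c)) = Δ, i.e. h = Δ (ρ_m − ρ_c)/ρ_m.
h = 40.14 km × 0.374/3.208 = 4.68 km.

4.68 km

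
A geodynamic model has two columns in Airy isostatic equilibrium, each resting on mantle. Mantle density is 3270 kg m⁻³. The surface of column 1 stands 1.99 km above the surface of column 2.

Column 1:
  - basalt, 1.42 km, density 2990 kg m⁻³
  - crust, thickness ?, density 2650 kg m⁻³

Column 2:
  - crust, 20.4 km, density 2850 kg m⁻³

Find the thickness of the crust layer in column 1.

Take the compensation level at the base of the deeper column (depth z_c below the surface of column 1) and equate Σ ρ_i t_i down to z_c; mantle fills any gap and the z_c terms cancel.
Column 1: 1.42×2990 + x×2650 + (z_c − 1.42 − x)×3270
Column 2: 1.99×0 + 20.4×2850 + (z_c − 1.99 − 20.4)×3270
The z_c×3270 term appears on both sides and cancels. Collect the known terms of each column as K = Σ(ρt)_known − 3270 × (depth of known layers): K_1 = 4245.8 − 3270×1.42 = −397.6; K_2 = 58140 − 3270×(1.99 + 20.4) = −15075.3.
Balance: K_1 − x×(3270 − 2650) = K_2, so x = (K_1 − K_2)/(3270 − 2650) = 14677.7/620 = 23.7 km.

23.7 km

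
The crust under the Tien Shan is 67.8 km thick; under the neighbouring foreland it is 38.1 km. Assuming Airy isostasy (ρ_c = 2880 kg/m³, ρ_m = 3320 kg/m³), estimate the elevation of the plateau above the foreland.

3.94 km

Excess crust Δ = 67.8 km − 38.1 km = 29.7 km, split between elevation h and root r with h + r = Δ.
Airy balance ρ_c h = (ρ_m − ρ_c) r gives r = h ρ_c/(ρ_m − ρ_c), so h (1 + ρ_c/(ρ_m − ρ_c)) = Δ, i.e. h = Δ (ρ_m − ρ_c)/ρ_m.
h = 29.7 km × 440/3320 = 3.94 km.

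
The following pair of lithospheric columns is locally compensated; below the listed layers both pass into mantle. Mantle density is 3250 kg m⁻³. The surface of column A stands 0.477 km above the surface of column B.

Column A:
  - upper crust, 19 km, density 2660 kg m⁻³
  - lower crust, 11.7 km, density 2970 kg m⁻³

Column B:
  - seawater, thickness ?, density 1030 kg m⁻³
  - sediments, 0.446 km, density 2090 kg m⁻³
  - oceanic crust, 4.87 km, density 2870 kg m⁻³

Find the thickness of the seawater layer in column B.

4.76 km

Take the compensation level at the base of the deeper column (depth z_c below the surface of column A) and equate Σ ρ_i t_i down to z_c; mantle fills any gap and the z_c terms cancel.
Column A: 19×2660 + 11.7×2970 + (z_c − 30.7)×3250
Column B: 0.477×0 + x×1030 + 0.446×2090 + 4.87×2870 + (z_c − 0.477 − 5.316 − x)×3250
The z_c×3250 term appears on both sides and cancels. Collect the known terms of each column as K = Σ(ρt)_known − 3250 × (depth of known layers): K_A = 85289 − 3250×30.7 = −14486; K_B = 14909.04 − 3250×(0.477 + 5.316) = −3918.21.
Balance: K_A = K_B − x×(3250 − 1030), so x = (K_B − K_A)/(3250 − 1030) = 10567.8/2220 = 4.76 km.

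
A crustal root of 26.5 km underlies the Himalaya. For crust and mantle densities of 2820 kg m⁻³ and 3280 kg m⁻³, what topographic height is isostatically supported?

4.32 km

In Airy isostatic equilibrium: ρ_c h = (ρ_m − ρ_c) r.
h = r (ρ_m − ρ_c) / ρ_c = 26.5 km × (3280 − 2820) / 2820 = 4.32 km.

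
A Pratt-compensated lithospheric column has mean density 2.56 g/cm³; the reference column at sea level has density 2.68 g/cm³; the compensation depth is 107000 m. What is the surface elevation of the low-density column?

5020 m

ρ_ref D = ρ (D + h) → h = D (ρ_ref − ρ)/ρ.
h = 107000 m × (2.68 − 2.56)/2.56 = 5020 m.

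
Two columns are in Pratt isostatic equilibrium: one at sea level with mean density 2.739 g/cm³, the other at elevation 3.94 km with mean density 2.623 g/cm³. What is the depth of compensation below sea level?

ρ_ref D = ρ (D + h) → D (ρ_ref − ρ) = ρ h.
D = ρ h/(ρ_ref − ρ) = 2.623 × 3.94 km/(2.739 − 2.623) = 89.1 km.

89.1 km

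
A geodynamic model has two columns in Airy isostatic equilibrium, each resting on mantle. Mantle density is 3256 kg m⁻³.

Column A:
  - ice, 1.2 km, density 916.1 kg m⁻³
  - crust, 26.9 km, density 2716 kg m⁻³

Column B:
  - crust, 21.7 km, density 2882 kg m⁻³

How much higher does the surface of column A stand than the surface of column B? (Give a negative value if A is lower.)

For any compensation level in the mantle, the mantle terms cancel and isostasy reduces to e = (Σt_A − Σt_B) − (Σ(ρt)_A − Σ(ρt)_B) / ρ_m.
Σt_A = 28.1 km; Σt_B = 21.7 km; Σ(ρt)_A = 74159.72; Σ(ρt)_B = 62539.4 (in km·kg m⁻³).
e = (28.1 − 21.7) − (74159.72 − 62539.4) / 3256 = 2.83 km.

2.83 km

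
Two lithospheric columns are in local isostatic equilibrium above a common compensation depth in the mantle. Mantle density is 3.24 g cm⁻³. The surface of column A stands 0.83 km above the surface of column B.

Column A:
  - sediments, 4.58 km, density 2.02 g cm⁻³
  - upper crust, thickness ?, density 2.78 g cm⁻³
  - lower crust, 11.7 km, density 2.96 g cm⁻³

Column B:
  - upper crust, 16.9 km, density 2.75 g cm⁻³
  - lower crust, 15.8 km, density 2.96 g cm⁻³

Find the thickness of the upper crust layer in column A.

14.2 km

Take the compensation level at the base of the deeper column (depth z_c below the surface of column A) and equate Σ ρ_i t_i down to z_c; mantle fills any gap and the z_c terms cancel.
Column A: 4.58×2.02 + x×2.78 + 11.7×2.96 + (z_c − 16.28 − x)×3.24
Column B: 0.83×0 + 16.9×2.75 + 15.8×2.96 + (z_c − 0.83 − 32.7)×3.24
The z_c×3.24 term appears on both sides and cancels. Collect the known terms of each column as K = Σ(ρt)_known − 3.24 × (depth of known layers): K_A = 43.8836 − 3.24×16.28 = −8.8636; K_B = 93.243 − 3.24×(0.83 + 32.7) = −15.3942.
Balance: K_A − x×(3.24 − 2.78) = K_B, so x = (K_A − K_B)/(3.24 − 2.78) = 6.5306/0.46 = 14.2 km.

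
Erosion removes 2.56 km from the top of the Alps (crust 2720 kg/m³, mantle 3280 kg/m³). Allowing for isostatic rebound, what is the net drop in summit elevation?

0.437 km

Rebound u = e ρ_c/ρ_m = 2.56 km × 2720/3280 = 2.123 km.
Net surface drop = e − u = 2.56 km − 2.123 km = e (ρ_m − ρ_c)/ρ_m = 0.437 km.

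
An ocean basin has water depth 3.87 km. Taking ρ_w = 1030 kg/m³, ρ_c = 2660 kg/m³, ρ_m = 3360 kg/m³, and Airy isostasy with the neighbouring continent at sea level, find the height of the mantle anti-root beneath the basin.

9.01 km

Equating mass per unit area of the two columns: replacing crust with seawater at the top is compensated by replacing crust with mantle at the base: d (ρ_c − ρ_w) = a (ρ_m − ρ_c).
a = d (ρ_c − ρ_w)/(ρ_m − ρ_c) = 3.87 km × 1630/700 = 9.01 km.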